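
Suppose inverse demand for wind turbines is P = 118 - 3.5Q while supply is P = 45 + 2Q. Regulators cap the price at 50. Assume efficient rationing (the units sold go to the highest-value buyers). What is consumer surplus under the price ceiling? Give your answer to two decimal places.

159.06

Without the control, 118 - 3.5Q = 45 + 2Q so Q* = 13.2727 and P* = 71.5455.
At P = 50, sellers supply (50 - 45)/2 = 2.5 while buyers want more, so the quantity traded is 2.5 at price 50.
The demand price at Q = 2.5 is 109.25. CS is the trapezoid between demand and 50 over [0, 2.5]: (1/2)[(118 - 50) + (109.25 - 50)](2.5) = 159.0625.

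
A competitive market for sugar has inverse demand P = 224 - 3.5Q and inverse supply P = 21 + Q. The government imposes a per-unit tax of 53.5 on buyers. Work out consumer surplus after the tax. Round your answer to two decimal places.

Without the tax, 224 - 3.5Q = 21 + Q so Q* = 45.1111 and P* = 66.1111.
A tax on buyers shifts demand down by 53.5: (224 - 53.5) - 3.5Q = 21 + Q, so Q_t = 33.2222. Buyers pay P_b = 107.7222; sellers receive P_s = P_b - 53.5 = 54.2222.
Consumer surplus is the triangle under demand above P_b: (1/2)(33.2222)(224 - 107.7222) = 1931.5031.

1931.50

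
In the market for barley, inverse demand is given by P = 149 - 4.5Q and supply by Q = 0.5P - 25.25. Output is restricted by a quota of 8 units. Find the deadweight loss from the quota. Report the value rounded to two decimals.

Rewriting supply in inverse form: P = 50.5 + 2Q.
Unrestricted equilibrium: Q* = (149 - 50.5)/(4.5 + 2) = 15.1538.
At Q = 8 the demand price is 149 - 4.5(8) = 113 and the supply price is 50.5 + 2(8) = 66.5.
Deadweight loss is the triangle between the curves from 8 to 15.1538: (1/2)(113 - 66.5)(15.1538 - 8) = 166.3269.

166.33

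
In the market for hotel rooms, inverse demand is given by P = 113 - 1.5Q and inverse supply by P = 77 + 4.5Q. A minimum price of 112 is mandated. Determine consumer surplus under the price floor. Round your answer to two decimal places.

0.33

Without the control, 113 - 1.5Q = 77 + 4.5Q so Q* = 6 and P* = 104.
At the floor price 112, quantity demanded is (113 - 112)/1.5 = 0.6667; demand is the short side, so Q = 0.6667 trades at P = 112.
CS is the triangle under demand above 112: (1/2)(0.6667)(113 - 112) = 0.3333.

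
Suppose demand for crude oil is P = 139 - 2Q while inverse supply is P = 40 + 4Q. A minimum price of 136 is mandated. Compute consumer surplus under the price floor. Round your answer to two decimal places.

Free-market equilibrium: 139 - 2Q = 40 + 4Q gives Q* = 16.5, P* = 106.
At the floor price 136, quantity demanded is (139 - 136)/2 = 1.5; demand is the short side, so Q = 1.5 trades at P = 136.
CS is the triangle under demand above 136: (1/2)(1.5)(139 - 136) = 2.25.

2.25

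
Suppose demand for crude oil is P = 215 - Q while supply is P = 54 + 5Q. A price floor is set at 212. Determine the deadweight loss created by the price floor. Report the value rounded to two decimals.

1704.08

Free-market equilibrium: 215 - Q = 54 + 5Q gives Q* = 26.8333, P* = 188.1667.
At P = 212, buyers demand (215 - 212)/1 = 3 while sellers would supply more, so the quantity traded is 3 at price 212.
The lost-trades triangle has base Q* - 3 = 23.8333 and height equal to the gap between the curves at Q = 3, which is 212 - 69 = 143. DWL = (1/2)(23.8333)(143) = 1704.0833.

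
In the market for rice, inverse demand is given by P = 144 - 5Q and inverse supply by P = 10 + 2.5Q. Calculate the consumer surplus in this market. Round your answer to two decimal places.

Equilibrium: 144 - 5Q = 10 + 2.5Q, so Q* = 17.8667 and P* = 54.6667.
The demand choke price is 144, so CS = (1/2)(Q*)(144 - P*) = (1/2)(17.8667)(89.3333) = 798.0444.

798.04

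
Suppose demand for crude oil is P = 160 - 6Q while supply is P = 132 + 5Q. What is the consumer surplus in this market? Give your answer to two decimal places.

19.44

Set 160 - 6Q = 132 + 5Q, which gives 28 = 11Q, so Q* = 2.5455 and P* = 160 - 6(2.5455) = 144.7273.
Consumer surplus is the triangle under demand above P*: (1/2)(2.5455)(160 - 144.7273) = (1/2)(2.5455)(15.2727) = 19.438.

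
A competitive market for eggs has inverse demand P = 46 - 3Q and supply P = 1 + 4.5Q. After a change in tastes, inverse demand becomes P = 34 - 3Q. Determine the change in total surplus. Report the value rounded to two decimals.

Initial equilibrium: Q_0 = 6, P_0 = 28; CS_0 = (1/2)(6)(18) = 54, PS_0 = (1/2)(6)(27) = 81.
New equilibrium: 34 - 3Q = 1 + 4.5Q gives Q_1 = 4.4, P_1 = 20.8; CS_1 = 29.04, PS_1 = 43.56.
Change in total surplus = (29.04 + 43.56) - (54 + 81) = -62.4.

-62.40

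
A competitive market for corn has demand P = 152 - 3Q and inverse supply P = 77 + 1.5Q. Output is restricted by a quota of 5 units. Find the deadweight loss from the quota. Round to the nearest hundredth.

306.25

Unrestricted equilibrium: Q* = (152 - 77)/(3 + 1.5) = 16.6667.
At Q = 5 the demand price is 152 - 3(5) = 137 and the supply price is 77 + 1.5(5) = 84.5.
DWL = (1/2)(gap between curves at 5) x (Q* - 5) = (1/2)(52.5)(11.6667) = 306.25.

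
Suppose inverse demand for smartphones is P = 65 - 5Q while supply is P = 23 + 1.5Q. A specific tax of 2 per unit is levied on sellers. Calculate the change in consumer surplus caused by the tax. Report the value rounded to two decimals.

Pre-tax equilibrium: 65 - 5Q = 23 + 1.5Q gives Q* = 6.4615, P* = 32.6923.
With the tax, sellers need 2 more per unit: 65 - 5Q = 23 + 1.5Q + 2, so Q_t = 6.1538. Buyers pay P_b = 34.2308; sellers receive P_s = P_b - 2 = 32.2308.
CS falls from (1/2)(6.4615)(32.3077) = 104.3787 to (1/2)(6.1538)(30.7692) = 94.6746, a change of -9.7041.

-9.70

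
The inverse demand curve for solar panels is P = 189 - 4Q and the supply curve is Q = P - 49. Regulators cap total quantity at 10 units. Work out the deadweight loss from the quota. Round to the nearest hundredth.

810.00

Rewriting supply in inverse form: P = 49 + Q.
Without the quota, 189 - 4Q = 49 + Q gives Q* = 28.
At Q = 10 the demand price is 189 - 4(10) = 149 and the supply price is 49 + (10) = 59.
Deadweight loss is the triangle between the curves from 10 to 28: (1/2)(149 - 59)(28 - 10) = 810.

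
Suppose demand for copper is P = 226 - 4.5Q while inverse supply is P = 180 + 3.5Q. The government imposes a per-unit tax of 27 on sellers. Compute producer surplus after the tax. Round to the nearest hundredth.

9.87

Pre-tax equilibrium: 226 - 4.5Q = 180 + 3.5Q gives Q* = 5.75, P* = 200.125.
With the tax, sellers need 27 more per unit: 226 - 4.5Q = 180 + 3.5Q + 27, so Q_t = 2.375. Buyers pay P_b = 215.3125; sellers receive P_s = P_b - 27 = 188.3125.
Producer surplus is the triangle above supply below P_s: (1/2)(2.375)(188.3125 - 180) = 9.8711.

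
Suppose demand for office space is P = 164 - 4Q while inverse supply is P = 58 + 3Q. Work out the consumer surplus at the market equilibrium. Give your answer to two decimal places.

Equilibrium: 164 - 4Q = 58 + 3Q, so Q* = 15.1429 and P* = 103.4286.
CS is the area between the demand curve and P* from 0 to Q*: (1/2)(15.1429)(60.5714) = 458.6122.

458.61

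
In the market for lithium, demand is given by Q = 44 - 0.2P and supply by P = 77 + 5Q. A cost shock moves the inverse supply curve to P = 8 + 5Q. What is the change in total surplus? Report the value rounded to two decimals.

1224.75

Rewriting demand in inverse form: P = 220 - 5Q.
Initial equilibrium: Q_0 = 14.3, P_0 = 148.5; CS_0 = (1/2)(14.3)(71.5) = 511.225, PS_0 = (1/2)(14.3)(71.5) = 511.225.
New equilibrium: 220 - 5Q = 8 + 5Q gives Q_1 = 21.2, P_1 = 114; CS_1 = 1123.6, PS_1 = 1123.6.
Change in total surplus = (1123.6 + 1123.6) - (511.225 + 511.225) = 1224.75.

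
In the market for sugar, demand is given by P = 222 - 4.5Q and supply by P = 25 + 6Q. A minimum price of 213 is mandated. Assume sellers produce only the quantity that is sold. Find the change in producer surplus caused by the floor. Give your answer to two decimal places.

Without the control, 222 - 4.5Q = 25 + 6Q so Q* = 18.7619 and P* = 137.5714.
At P = 213, buyers demand (222 - 213)/4.5 = 2 while sellers would supply more, so the quantity traded is 2 at price 213.
PS goes from (1/2)(18.7619)(112.5714) = 1056.0272 to 364 (computed as (213 - 25)(2) - (1/2)(6)(2)^2), a change of -692.0272.

-692.03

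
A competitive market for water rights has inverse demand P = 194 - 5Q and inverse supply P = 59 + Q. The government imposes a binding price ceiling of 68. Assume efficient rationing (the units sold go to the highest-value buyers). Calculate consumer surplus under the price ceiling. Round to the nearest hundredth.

Without the control, 194 - 5Q = 59 + Q so Q* = 22.5 and P* = 81.5.
At the ceiling price 68, quantity supplied is (68 - 59)/1 = 9; supply is the short side, so Q = 9 trades at P = 68.
The demand price at Q = 9 is 149. CS is the trapezoid between demand and 68 over [0, 9]: (1/2)[(194 - 68) + (149 - 68)](9) = 931.5.

931.50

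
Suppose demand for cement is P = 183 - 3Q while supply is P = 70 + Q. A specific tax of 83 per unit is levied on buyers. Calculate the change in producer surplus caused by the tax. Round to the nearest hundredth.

-370.91

Without the tax, 183 - 3Q = 70 + Q so Q* = 28.25 and P* = 98.25.
A tax on buyers shifts demand down by 83: (183 - 83) - 3Q = 70 + Q, so Q_t = 7.5. Buyers pay P_b = 160.5; sellers receive P_s = P_b - 83 = 77.5.
PS falls from (1/2)(28.25)(28.25) = 399.0312 to (1/2)(7.5)(7.5) = 28.125, a change of -370.9062.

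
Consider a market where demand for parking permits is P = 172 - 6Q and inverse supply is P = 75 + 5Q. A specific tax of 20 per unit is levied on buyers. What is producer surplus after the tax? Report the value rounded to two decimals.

Without the tax, 172 - 6Q = 75 + 5Q so Q* = 8.8182 and P* = 119.0909.
With the tax, buyers' net willingness to pay falls by 20: (172 - 20) - 6Q = 75 + 5Q, so Q_t = 7. Buyers pay P_b = 130; sellers receive P_s = P_b - 20 = 110.
PS = (1/2)(Q_t)(P_s - 75) = (1/2)(7)(35) = 122.5.

122.50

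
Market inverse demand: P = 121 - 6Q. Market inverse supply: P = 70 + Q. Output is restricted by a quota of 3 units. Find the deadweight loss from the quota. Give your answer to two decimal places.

64.29

Without the quota, 121 - 6Q = 70 + Q gives Q* = 7.2857.
At Q = 3 the demand price is 121 - 6(3) = 103 and the supply price is 70 + (3) = 73.
Deadweight loss is the triangle between the curves from 3 to 7.2857: (1/2)(103 - 73)(7.2857 - 3) = 64.2857.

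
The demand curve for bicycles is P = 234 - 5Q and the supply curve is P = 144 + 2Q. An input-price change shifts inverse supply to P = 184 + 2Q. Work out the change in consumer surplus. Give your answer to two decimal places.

-285.71

Initial equilibrium: Q_0 = 12.8571, P_0 = 169.7143; CS_0 = (1/2)(12.8571)(64.2857) = 413.2653, PS_0 = (1/2)(12.8571)(25.7143) = 165.3061.
New equilibrium: 234 - 5Q = 184 + 2Q gives Q_1 = 7.1429, P_1 = 198.2857; CS_1 = 127.551, PS_1 = 51.0204.
Change in consumer surplus = 127.551 - 413.2653 = -285.7143.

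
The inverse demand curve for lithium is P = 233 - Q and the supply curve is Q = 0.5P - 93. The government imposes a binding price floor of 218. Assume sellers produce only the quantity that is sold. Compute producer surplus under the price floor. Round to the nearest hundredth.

255.00

Rewriting supply in inverse form: P = 186 + 2Q.
Free-market equilibrium: 233 - Q = 186 + 2Q gives Q* = 15.6667, P* = 217.3333.
At P = 218, buyers demand (233 - 218)/1 = 15 while sellers would supply more, so the quantity traded is 15 at price 218.
The supply price at Q = 15 is 216. PS is the trapezoid between 218 and supply over [0, 15]: (1/2)[(218 - 186) + (218 - 216)](15) = 255.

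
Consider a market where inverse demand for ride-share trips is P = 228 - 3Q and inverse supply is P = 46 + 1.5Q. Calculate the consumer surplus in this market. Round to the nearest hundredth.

Set 228 - 3Q = 46 + 1.5Q, which gives 182 = 4.5Q, so Q* = 40.4444 and P* = 228 - 3(40.4444) = 106.6667.
CS is the area between the demand curve and P* from 0 to Q*: (1/2)(40.4444)(121.3333) = 2453.6296.

2453.63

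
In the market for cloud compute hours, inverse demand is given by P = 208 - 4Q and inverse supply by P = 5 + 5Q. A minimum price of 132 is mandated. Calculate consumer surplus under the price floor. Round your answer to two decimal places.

722.00

Without the control, 208 - 4Q = 5 + 5Q so Q* = 22.5556 and P* = 117.7778.
At the floor price 132, quantity demanded is (208 - 132)/4 = 19; demand is the short side, so Q = 19 trades at P = 132.
CS is the triangle under demand above 132: (1/2)(19)(208 - 132) = 722.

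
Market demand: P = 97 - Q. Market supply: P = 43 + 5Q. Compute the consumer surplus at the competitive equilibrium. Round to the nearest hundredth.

Set 97 - Q = 43 + 5Q, which gives 54 = 6Q, so Q* = 9 and P* = 97 - (9) = 88.
The demand choke price is 97, so CS = (1/2)(Q*)(97 - P*) = (1/2)(9)(9) = 40.5.

40.50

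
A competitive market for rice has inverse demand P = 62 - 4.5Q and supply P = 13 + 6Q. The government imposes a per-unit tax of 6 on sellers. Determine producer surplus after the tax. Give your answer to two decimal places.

50.31

Pre-tax equilibrium: 62 - 4.5Q = 13 + 6Q gives Q* = 4.6667, P* = 41.
A tax on sellers shifts supply up by 6: 62 - 4.5Q = 13 + 6Q + 6, so Q_t = 4.0952. Buyers pay P_b = 43.5714; sellers receive P_s = P_b - 6 = 37.5714.
Producer surplus is the triangle above supply below P_s: (1/2)(4.0952)(37.5714 - 13) = 50.3129.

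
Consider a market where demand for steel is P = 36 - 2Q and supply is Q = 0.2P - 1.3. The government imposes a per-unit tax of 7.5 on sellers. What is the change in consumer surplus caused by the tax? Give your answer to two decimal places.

Rewriting supply in inverse form: P = 6.5 + 5Q.
Pre-tax equilibrium: 36 - 2Q = 6.5 + 5Q gives Q* = 4.2143, P* = 27.5714.
A tax on sellers shifts supply up by 7.5: 36 - 2Q = 6.5 + 5Q + 7.5, so Q_t = 3.1429. Buyers pay P_b = 29.7143; sellers receive P_s = P_b - 7.5 = 22.2143.
CS falls from (1/2)(4.2143)(8.4286) = 17.7602 to (1/2)(3.1429)(6.2857) = 9.8776, a change of -7.8827.

-7.88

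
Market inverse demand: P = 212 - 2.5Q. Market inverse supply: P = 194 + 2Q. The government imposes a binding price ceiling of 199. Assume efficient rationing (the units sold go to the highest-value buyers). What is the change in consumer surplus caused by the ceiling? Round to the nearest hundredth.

Free-market equilibrium: 212 - 2.5Q = 194 + 2Q gives Q* = 4, P* = 202.
At the ceiling price 199, quantity supplied is (199 - 194)/2 = 2.5; supply is the short side, so Q = 2.5 trades at P = 199.
CS goes from (1/2)(4)(10) = 20 to 24.6875 (computed as (212 - 199)(2.5) - (1/2)(2.5)(2.5)^2), a change of 4.6875.

4.69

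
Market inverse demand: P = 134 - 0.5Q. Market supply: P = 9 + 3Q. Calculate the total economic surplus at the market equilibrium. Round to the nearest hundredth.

2232.14

Set 134 - 0.5Q = 9 + 3Q, which gives 125 = 3.5Q, so Q* = 35.7143 and P* = 134 - 0.5(35.7143) = 116.1429.
Total surplus is the full triangle between the curves from 0 to Q*: (1/2)(35.7143)(134 - 9) = 2232.1429.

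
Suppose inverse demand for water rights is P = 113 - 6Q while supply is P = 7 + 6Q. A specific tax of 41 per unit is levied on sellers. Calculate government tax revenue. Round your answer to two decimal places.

Pre-tax equilibrium: 113 - 6Q = 7 + 6Q gives Q* = 8.8333, P* = 60.
A tax on sellers shifts supply up by 41: 113 - 6Q = 7 + 6Q + 41, so Q_t = 5.4167. Buyers pay P_b = 80.5; sellers receive P_s = P_b - 41 = 39.5.
Revenue is the tax times quantity traded: 41 x 5.4167 = 222.0833.

222.08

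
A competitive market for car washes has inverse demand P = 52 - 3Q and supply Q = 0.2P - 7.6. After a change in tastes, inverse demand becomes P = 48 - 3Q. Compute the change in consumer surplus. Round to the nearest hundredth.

-2.25

Rewriting supply in inverse form: P = 38 + 5Q.
Initial equilibrium: Q_0 = 1.75, P_0 = 46.75; CS_0 = (1/2)(1.75)(5.25) = 4.5938, PS_0 = (1/2)(1.75)(8.75) = 7.6562.
New equilibrium: 48 - 3Q = 38 + 5Q gives Q_1 = 1.25, P_1 = 44.25; CS_1 = 2.3438, PS_1 = 3.9062.
Change in consumer surplus = 2.3438 - 4.5938 = -2.25.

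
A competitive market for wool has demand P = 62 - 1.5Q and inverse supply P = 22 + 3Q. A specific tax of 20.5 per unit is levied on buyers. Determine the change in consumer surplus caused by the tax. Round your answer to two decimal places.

-45.18

Pre-tax equilibrium: 62 - 1.5Q = 22 + 3Q gives Q* = 8.8889, P* = 48.6667.
A tax on buyers shifts demand down by 20.5: (62 - 20.5) - 1.5Q = 22 + 3Q, so Q_t = 4.3333. Buyers pay P_b = 55.5; sellers receive P_s = P_b - 20.5 = 35.
Consumers lose the trapezoid between P* and P_b out to Q_t plus the triangle from Q_t to Q*: change in CS = 14.0833 - 59.2593 = -45.1759.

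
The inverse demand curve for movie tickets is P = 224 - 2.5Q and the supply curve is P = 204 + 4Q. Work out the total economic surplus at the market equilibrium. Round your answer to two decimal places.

30.77

Setting demand equal to supply, 20 = 6.5Q, so Q* = 3.0769 and P* = 216.3077.
CS = (1/2)(3.0769)(7.6923) = 11.8343 and PS = (1/2)(3.0769)(12.3077) = 18.9349, so total surplus = 30.7692.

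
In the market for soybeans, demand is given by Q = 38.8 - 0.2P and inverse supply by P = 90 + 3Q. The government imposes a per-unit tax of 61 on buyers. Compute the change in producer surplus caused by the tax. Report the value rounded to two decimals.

Rewriting demand in inverse form: P = 194 - 5Q.
Pre-tax equilibrium: 194 - 5Q = 90 + 3Q gives Q* = 13, P* = 129.
A tax on buyers shifts demand down by 61: (194 - 61) - 5Q = 90 + 3Q, so Q_t = 5.375. Buyers pay P_b = 167.125; sellers receive P_s = P_b - 61 = 106.125.
PS falls from (1/2)(13)(39) = 253.5 to (1/2)(5.375)(16.125) = 43.3359, a change of -210.1641.

-210.16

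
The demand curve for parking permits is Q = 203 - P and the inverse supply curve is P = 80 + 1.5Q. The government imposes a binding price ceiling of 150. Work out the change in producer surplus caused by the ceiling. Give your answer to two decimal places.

-182.15

Rewriting demand in inverse form: P = 203 - Q.
Free-market equilibrium: 203 - Q = 80 + 1.5Q gives Q* = 49.2, P* = 153.8.
At P = 150, sellers supply (150 - 80)/1.5 = 46.6667 while buyers want more, so the quantity traded is 46.6667 at price 150.
PS goes from (1/2)(49.2)(73.8) = 1815.48 to 1633.3333 (computed as (150 - 80)(46.6667) - (1/2)(1.5)(46.6667)^2), a change of -182.1467.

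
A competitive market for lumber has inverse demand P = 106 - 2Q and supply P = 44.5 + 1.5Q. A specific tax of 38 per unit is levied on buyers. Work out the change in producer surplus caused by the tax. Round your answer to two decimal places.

Pre-tax equilibrium: 106 - 2Q = 44.5 + 1.5Q gives Q* = 17.5714, P* = 70.8571.
With the tax, buyers' net willingness to pay falls by 38: (106 - 38) - 2Q = 44.5 + 1.5Q, so Q_t = 6.7143. Buyers pay P_b = 92.5714; sellers receive P_s = P_b - 38 = 54.5714.
Producers lose the trapezoid between P_s and P* out to Q_t plus the triangle from Q_t to Q*: change in PS = 33.8112 - 231.5663 = -197.7551.

-197.76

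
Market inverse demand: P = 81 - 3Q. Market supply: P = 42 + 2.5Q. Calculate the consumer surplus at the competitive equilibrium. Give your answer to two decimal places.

75.42

Set 81 - 3Q = 42 + 2.5Q, which gives 39 = 5.5Q, so Q* = 7.0909 and P* = 81 - 3(7.0909) = 59.7273.
CS is the area between the demand curve and P* from 0 to Q*: (1/2)(7.0909)(21.2727) = 75.4215.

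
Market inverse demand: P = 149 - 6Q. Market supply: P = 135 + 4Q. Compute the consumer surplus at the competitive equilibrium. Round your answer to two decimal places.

Set 149 - 6Q = 135 + 4Q, which gives 14 = 10Q, so Q* = 1.4 and P* = 149 - 6(1.4) = 140.6.
CS is the area between the demand curve and P* from 0 to Q*: (1/2)(1.4)(8.4) = 5.88.

5.88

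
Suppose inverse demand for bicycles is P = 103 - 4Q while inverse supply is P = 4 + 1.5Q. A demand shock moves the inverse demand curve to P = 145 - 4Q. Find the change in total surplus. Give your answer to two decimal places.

916.36

Initial equilibrium: Q_0 = 18, P_0 = 31; CS_0 = (1/2)(18)(72) = 648, PS_0 = (1/2)(18)(27) = 243.
New equilibrium: 145 - 4Q = 4 + 1.5Q gives Q_1 = 25.6364, P_1 = 42.4545; CS_1 = 1314.4463, PS_1 = 492.9174.
Change in total surplus = (1314.4463 + 492.9174) - (648 + 243) = 916.3636.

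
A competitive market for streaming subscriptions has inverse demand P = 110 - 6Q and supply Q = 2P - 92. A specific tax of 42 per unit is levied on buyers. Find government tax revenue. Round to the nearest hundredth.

142.15

Rewriting supply in inverse form: P = 46 + 0.5Q.
Without the tax, 110 - 6Q = 46 + 0.5Q so Q* = 9.8462 and P* = 50.9231.
A tax on buyers shifts demand down by 42: (110 - 42) - 6Q = 46 + 0.5Q, so Q_t = 3.3846. Buyers pay P_b = 89.6923; sellers receive P_s = P_b - 42 = 47.6923.
Revenue is the tax times quantity traded: 42 x 3.3846 = 142.1538.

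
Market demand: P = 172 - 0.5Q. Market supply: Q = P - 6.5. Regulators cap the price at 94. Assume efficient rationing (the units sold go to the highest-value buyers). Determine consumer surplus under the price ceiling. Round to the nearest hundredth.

4910.94

Rewriting supply in inverse form: P = 6.5 + Q.
Free-market equilibrium: 172 - 0.5Q = 6.5 + Q gives Q* = 110.3333, P* = 116.8333.
At P = 94, sellers supply (94 - 6.5)/1 = 87.5 while buyers want more, so the quantity traded is 87.5 at price 94.
The demand price at Q = 87.5 is 128.25. CS is the trapezoid between demand and 94 over [0, 87.5]: (1/2)[(172 - 94) + (128.25 - 94)](87.5) = 4910.9375.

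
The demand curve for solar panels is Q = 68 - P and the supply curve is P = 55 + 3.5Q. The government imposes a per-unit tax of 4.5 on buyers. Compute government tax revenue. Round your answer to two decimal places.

8.50

Rewriting demand in inverse form: P = 68 - Q.
Pre-tax equilibrium: 68 - Q = 55 + 3.5Q gives Q* = 2.8889, P* = 65.1111.
With the tax, buyers' net willingness to pay falls by 4.5: (68 - 4.5) - Q = 55 + 3.5Q, so Q_t = 1.8889. Buyers pay P_b = 66.1111; sellers receive P_s = P_b - 4.5 = 61.6111.
Revenue is the tax times quantity traded: 4.5 x 1.8889 = 8.5.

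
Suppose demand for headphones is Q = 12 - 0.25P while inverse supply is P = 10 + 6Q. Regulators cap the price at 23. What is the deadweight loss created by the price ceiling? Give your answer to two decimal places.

Rewriting demand in inverse form: P = 48 - 4Q.
Free-market equilibrium: 48 - 4Q = 10 + 6Q gives Q* = 3.8, P* = 32.8.
At P = 23, sellers supply (23 - 10)/6 = 2.1667 while buyers want more, so the quantity traded is 2.1667 at price 23.
At Q = 2.1667 the demand price is 39.3333 and the supply price is 23. Deadweight loss is the triangle between the curves from 2.1667 to 3.8: (1/2)(39.3333 - 23)(3.8 - 2.1667) = 13.3389.

13.34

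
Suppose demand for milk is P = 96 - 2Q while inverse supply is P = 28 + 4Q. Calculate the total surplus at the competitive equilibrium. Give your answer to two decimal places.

385.33

Setting demand equal to supply, 68 = 6Q, so Q* = 11.3333 and P* = 73.3333.
Total surplus is the full triangle between the curves from 0 to Q*: (1/2)(11.3333)(96 - 28) = 385.3333.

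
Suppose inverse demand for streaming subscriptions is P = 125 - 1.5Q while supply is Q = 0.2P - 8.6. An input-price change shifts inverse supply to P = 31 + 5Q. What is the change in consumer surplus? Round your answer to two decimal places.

37.49

Rewriting supply in inverse form: P = 43 + 5Q.
Initial equilibrium: Q_0 = 12.6154, P_0 = 106.0769; CS_0 = (1/2)(12.6154)(18.9231) = 119.3609, PS_0 = (1/2)(12.6154)(63.0769) = 397.8698.
New equilibrium: 125 - 1.5Q = 31 + 5Q gives Q_1 = 14.4615, P_1 = 103.3077; CS_1 = 156.8521, PS_1 = 522.8402.
Change in consumer surplus = 156.8521 - 119.3609 = 37.4911.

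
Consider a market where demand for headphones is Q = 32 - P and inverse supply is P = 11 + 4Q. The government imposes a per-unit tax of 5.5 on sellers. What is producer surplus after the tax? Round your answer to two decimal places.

19.22

Rewriting demand in inverse form: P = 32 - Q.
Without the tax, 32 - Q = 11 + 4Q so Q* = 4.2 and P* = 27.8.
A tax on sellers shifts supply up by 5.5: 32 - Q = 11 + 4Q + 5.5, so Q_t = 3.1. Buyers pay P_b = 28.9; sellers receive P_s = P_b - 5.5 = 23.4.
PS = (1/2)(Q_t)(P_s - 11) = (1/2)(3.1)(12.4) = 19.22.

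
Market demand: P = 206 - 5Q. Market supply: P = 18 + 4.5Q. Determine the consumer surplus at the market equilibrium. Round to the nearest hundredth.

979.06

Equilibrium: 206 - 5Q = 18 + 4.5Q, so Q* = 19.7895 and P* = 107.0526.
CS is the area between the demand curve and P* from 0 to Q*: (1/2)(19.7895)(98.9474) = 979.0582.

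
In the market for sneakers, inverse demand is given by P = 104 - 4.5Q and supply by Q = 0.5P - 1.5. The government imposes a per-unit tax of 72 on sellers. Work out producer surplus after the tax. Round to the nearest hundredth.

Rewriting supply in inverse form: P = 3 + 2Q.
Pre-tax equilibrium: 104 - 4.5Q = 3 + 2Q gives Q* = 15.5385, P* = 34.0769.
With the tax, sellers need 72 more per unit: 104 - 4.5Q = 3 + 2Q + 72, so Q_t = 4.4615. Buyers pay P_b = 83.9231; sellers receive P_s = P_b - 72 = 11.9231.
PS = (1/2)(Q_t)(P_s - 3) = (1/2)(4.4615)(8.9231) = 19.9053.

19.91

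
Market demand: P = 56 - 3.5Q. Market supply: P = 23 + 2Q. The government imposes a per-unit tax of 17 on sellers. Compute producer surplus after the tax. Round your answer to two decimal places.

8.46

Pre-tax equilibrium: 56 - 3.5Q = 23 + 2Q gives Q* = 6, P* = 35.
With the tax, sellers need 17 more per unit: 56 - 3.5Q = 23 + 2Q + 17, so Q_t = 2.9091. Buyers pay P_b = 45.8182; sellers receive P_s = P_b - 17 = 28.8182.
Producer surplus is the triangle above supply below P_s: (1/2)(2.9091)(28.8182 - 23) = 8.4628.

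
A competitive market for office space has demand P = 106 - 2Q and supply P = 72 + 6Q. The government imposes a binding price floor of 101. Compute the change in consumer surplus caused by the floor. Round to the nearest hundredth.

Free-market equilibrium: 106 - 2Q = 72 + 6Q gives Q* = 4.25, P* = 97.5.
At the floor price 101, quantity demanded is (106 - 101)/2 = 2.5; demand is the short side, so Q = 2.5 trades at P = 101.
CS goes from (1/2)(4.25)(8.5) = 18.0625 to 6.25 (computed as (106 - 101)(2.5) - (1/2)(2)(2.5)^2), a change of -11.8125.

-11.81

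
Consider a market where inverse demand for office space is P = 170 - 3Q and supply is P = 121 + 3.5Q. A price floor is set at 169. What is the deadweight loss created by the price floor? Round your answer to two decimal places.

Without the control, 170 - 3Q = 121 + 3.5Q so Q* = 7.5385 and P* = 147.3846.
At the floor price 169, quantity demanded is (170 - 169)/3 = 0.3333; demand is the short side, so Q = 0.3333 trades at P = 169.
At Q = 0.3333 the demand price is 169 and the supply price is 122.1667. Deadweight loss is the triangle between the curves from 0.3333 to 7.5385: (1/2)(169 - 122.1667)(7.5385 - 0.3333) = 168.7201.

168.72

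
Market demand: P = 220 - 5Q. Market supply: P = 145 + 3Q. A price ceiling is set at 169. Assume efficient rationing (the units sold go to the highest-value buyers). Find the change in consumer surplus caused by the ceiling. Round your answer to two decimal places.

28.27

Without the control, 220 - 5Q = 145 + 3Q so Q* = 9.375 and P* = 173.125.
At the ceiling price 169, quantity supplied is (169 - 145)/3 = 8; supply is the short side, so Q = 8 trades at P = 169.
CS goes from (1/2)(9.375)(46.875) = 219.7266 to 248 (computed as (220 - 169)(8) - (1/2)(5)(8)^2), a change of 28.2734.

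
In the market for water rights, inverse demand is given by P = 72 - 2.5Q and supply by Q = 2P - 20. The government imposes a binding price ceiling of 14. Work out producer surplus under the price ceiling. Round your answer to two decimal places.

16.00

Rewriting supply in inverse form: P = 10 + 0.5Q.
Free-market equilibrium: 72 - 2.5Q = 10 + 0.5Q gives Q* = 20.6667, P* = 20.3333.
At the ceiling price 14, quantity supplied is (14 - 10)/0.5 = 8; supply is the short side, so Q = 8 trades at P = 14.
PS is the triangle above supply below 14: (1/2)(8)(14 - 10) = 16.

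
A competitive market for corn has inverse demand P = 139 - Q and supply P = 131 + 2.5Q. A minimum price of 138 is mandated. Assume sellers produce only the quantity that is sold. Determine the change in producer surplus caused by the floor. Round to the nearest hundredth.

Free-market equilibrium: 139 - Q = 131 + 2.5Q gives Q* = 2.2857, P* = 136.7143.
At P = 138, buyers demand (139 - 138)/1 = 1 while sellers would supply more, so the quantity traded is 1 at price 138.
PS goes from (1/2)(2.2857)(5.7143) = 6.5306 to 5.75 (computed as (138 - 131)(1) - (1/2)(2.5)(1)^2), a change of -0.7806.

-0.78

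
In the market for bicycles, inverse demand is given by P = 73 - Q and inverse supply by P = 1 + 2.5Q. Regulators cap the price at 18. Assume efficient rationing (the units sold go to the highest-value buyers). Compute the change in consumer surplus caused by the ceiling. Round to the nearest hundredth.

139.29

Free-market equilibrium: 73 - Q = 1 + 2.5Q gives Q* = 20.5714, P* = 52.4286.
At P = 18, sellers supply (18 - 1)/2.5 = 6.8 while buyers want more, so the quantity traded is 6.8 at price 18.
CS goes from (1/2)(20.5714)(20.5714) = 211.5918 to 350.88 (computed as (73 - 18)(6.8) - (1/2)(1)(6.8)^2), a change of 139.2882.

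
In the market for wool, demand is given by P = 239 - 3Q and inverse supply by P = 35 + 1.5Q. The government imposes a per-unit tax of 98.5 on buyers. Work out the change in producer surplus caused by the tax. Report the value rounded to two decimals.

Pre-tax equilibrium: 239 - 3Q = 35 + 1.5Q gives Q* = 45.3333, P* = 103.
With the tax, buyers' net willingness to pay falls by 98.5: (239 - 98.5) - 3Q = 35 + 1.5Q, so Q_t = 23.4444. Buyers pay P_b = 168.6667; sellers receive P_s = P_b - 98.5 = 70.1667.
PS falls from (1/2)(45.3333)(68) = 1541.3333 to (1/2)(23.4444)(35.1667) = 412.2315, a change of -1129.1019.

-1129.10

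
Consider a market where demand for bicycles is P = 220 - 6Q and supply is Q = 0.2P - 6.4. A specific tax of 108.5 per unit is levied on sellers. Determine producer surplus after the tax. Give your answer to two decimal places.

130.58

Rewriting supply in inverse form: P = 32 + 5Q.
Without the tax, 220 - 6Q = 32 + 5Q so Q* = 17.0909 and P* = 117.4545.
With the tax, sellers need 108.5 more per unit: 220 - 6Q = 32 + 5Q + 108.5, so Q_t = 7.2273. Buyers pay P_b = 176.6364; sellers receive P_s = P_b - 108.5 = 68.1364.
PS = (1/2)(Q_t)(P_s - 32) = (1/2)(7.2273)(36.1364) = 130.5837.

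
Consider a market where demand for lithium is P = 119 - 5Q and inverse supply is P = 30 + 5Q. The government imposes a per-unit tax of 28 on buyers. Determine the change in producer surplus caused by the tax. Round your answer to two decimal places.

Without the tax, 119 - 5Q = 30 + 5Q so Q* = 8.9 and P* = 74.5.
With the tax, buyers' net willingness to pay falls by 28: (119 - 28) - 5Q = 30 + 5Q, so Q_t = 6.1. Buyers pay P_b = 88.5; sellers receive P_s = P_b - 28 = 60.5.
Producers lose the trapezoid between P_s and P* out to Q_t plus the triangle from Q_t to Q*: change in PS = 93.025 - 198.025 = -105.

-105.00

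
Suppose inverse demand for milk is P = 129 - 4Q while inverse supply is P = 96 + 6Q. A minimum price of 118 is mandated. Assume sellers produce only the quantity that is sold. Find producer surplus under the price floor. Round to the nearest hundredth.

Free-market equilibrium: 129 - 4Q = 96 + 6Q gives Q* = 3.3, P* = 115.8.
At P = 118, buyers demand (129 - 118)/4 = 2.75 while sellers would supply more, so the quantity traded is 2.75 at price 118.
The supply price at Q = 2.75 is 112.5. PS is the trapezoid between 118 and supply over [0, 2.75]: (1/2)[(118 - 96) + (118 - 112.5)](2.75) = 37.8125.

37.81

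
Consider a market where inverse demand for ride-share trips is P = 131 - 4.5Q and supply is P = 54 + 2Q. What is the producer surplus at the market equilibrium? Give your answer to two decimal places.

140.33

Setting demand equal to supply, 77 = 6.5Q, so Q* = 11.8462 and P* = 77.6923.
The supply curve's price intercept is 54, so PS = (1/2)(Q*)(P* - 54) = (1/2)(11.8462)(23.6923) = 140.3314.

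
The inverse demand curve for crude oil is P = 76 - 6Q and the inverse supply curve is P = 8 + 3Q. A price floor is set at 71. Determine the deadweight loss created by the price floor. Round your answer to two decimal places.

203.35

Free-market equilibrium: 76 - 6Q = 8 + 3Q gives Q* = 7.5556, P* = 30.6667.
At P = 71, buyers demand (76 - 71)/6 = 0.8333 while sellers would supply more, so the quantity traded is 0.8333 at price 71.
At Q = 0.8333 the demand price is 71 and the supply price is 10.5. Deadweight loss is the triangle between the curves from 0.8333 to 7.5556: (1/2)(71 - 10.5)(7.5556 - 0.8333) = 203.3472.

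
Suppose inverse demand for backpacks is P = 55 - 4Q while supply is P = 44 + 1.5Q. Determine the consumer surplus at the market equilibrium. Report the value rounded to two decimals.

8.00

Equilibrium: 55 - 4Q = 44 + 1.5Q, so Q* = 2 and P* = 47.
CS is the area between the demand curve and P* from 0 to Q*: (1/2)(2)(8) = 8.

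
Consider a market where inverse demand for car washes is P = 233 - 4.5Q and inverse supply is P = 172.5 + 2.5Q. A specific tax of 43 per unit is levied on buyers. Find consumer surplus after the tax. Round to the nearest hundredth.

14.06

Pre-tax equilibrium: 233 - 4.5Q = 172.5 + 2.5Q gives Q* = 8.6429, P* = 194.1071.
With the tax, buyers' net willingness to pay falls by 43: (233 - 43) - 4.5Q = 172.5 + 2.5Q, so Q_t = 2.5. Buyers pay P_b = 221.75; sellers receive P_s = P_b - 43 = 178.75.
CS = (1/2)(Q_t)(233 - P_b) = (1/2)(2.5)(11.25) = 14.0625.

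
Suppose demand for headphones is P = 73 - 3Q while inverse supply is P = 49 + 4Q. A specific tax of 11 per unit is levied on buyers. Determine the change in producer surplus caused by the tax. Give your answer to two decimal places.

-16.61

Without the tax, 73 - 3Q = 49 + 4Q so Q* = 3.4286 and P* = 62.7143.
With the tax, buyers' net willingness to pay falls by 11: (73 - 11) - 3Q = 49 + 4Q, so Q_t = 1.8571. Buyers pay P_b = 67.4286; sellers receive P_s = P_b - 11 = 56.4286.
Producers lose the trapezoid between P_s and P* out to Q_t plus the triangle from Q_t to Q*: change in PS = 6.898 - 23.5102 = -16.6122.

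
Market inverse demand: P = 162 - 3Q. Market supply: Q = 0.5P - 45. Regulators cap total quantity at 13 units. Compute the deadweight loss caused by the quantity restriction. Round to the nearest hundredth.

4.90

Rewriting supply in inverse form: P = 90 + 2Q.
Without the quota, 162 - 3Q = 90 + 2Q gives Q* = 14.4.
At Q = 13 the demand price is 162 - 3(13) = 123 and the supply price is 90 + 2(13) = 116.
Deadweight loss is the triangle between the curves from 13 to 14.4: (1/2)(123 - 116)(14.4 - 13) = 4.9.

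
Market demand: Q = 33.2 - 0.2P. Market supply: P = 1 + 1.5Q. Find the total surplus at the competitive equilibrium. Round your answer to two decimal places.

2094.23

Rewriting demand in inverse form: P = 166 - 5Q.
Set 166 - 5Q = 1 + 1.5Q, which gives 165 = 6.5Q, so Q* = 25.3846 and P* = 166 - 5(25.3846) = 39.0769.
CS = (1/2)(25.3846)(126.9231) = 1610.9467 and PS = (1/2)(25.3846)(38.0769) = 483.284, so total surplus = 2094.2308.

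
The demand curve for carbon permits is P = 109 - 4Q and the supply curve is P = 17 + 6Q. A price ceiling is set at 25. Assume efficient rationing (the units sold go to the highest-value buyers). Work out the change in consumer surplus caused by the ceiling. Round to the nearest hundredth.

Free-market equilibrium: 109 - 4Q = 17 + 6Q gives Q* = 9.2, P* = 72.2.
At P = 25, sellers supply (25 - 17)/6 = 1.3333 while buyers want more, so the quantity traded is 1.3333 at price 25.
CS goes from (1/2)(9.2)(36.8) = 169.28 to 108.4444 (computed as (109 - 25)(1.3333) - (1/2)(4)(1.3333)^2), a change of -60.8356.

-60.84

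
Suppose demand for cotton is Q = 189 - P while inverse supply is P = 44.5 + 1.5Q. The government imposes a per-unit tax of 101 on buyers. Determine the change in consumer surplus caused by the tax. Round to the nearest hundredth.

-1519.04

Rewriting demand in inverse form: P = 189 - Q.
Pre-tax equilibrium: 189 - Q = 44.5 + 1.5Q gives Q* = 57.8, P* = 131.2.
A tax on buyers shifts demand down by 101: (189 - 101) - Q = 44.5 + 1.5Q, so Q_t = 17.4. Buyers pay P_b = 171.6; sellers receive P_s = P_b - 101 = 70.6.
Consumers lose the trapezoid between P* and P_b out to Q_t plus the triangle from Q_t to Q*: change in CS = 151.38 - 1670.42 = -1519.04.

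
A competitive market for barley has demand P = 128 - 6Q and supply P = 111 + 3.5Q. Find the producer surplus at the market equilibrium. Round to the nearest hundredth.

5.60

Setting demand equal to supply, 17 = 9.5Q, so Q* = 1.7895 and P* = 117.2632.
PS is the area between P* and the supply curve from 0 to Q*: (1/2)(1.7895)(6.2632) = 5.6039.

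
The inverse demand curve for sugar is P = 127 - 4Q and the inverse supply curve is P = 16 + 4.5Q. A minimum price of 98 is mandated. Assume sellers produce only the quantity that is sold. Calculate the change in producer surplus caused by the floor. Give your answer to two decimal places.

92.54

Without the control, 127 - 4Q = 16 + 4.5Q so Q* = 13.0588 and P* = 74.7647.
At the floor price 98, quantity demanded is (127 - 98)/4 = 7.25; demand is the short side, so Q = 7.25 trades at P = 98.
PS goes from (1/2)(13.0588)(58.7647) = 383.699 to 476.2344 (computed as (98 - 16)(7.25) - (1/2)(4.5)(7.25)^2), a change of 92.5354.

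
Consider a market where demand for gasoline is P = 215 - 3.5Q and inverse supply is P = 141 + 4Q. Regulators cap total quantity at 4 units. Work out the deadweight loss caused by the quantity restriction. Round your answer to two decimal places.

Unrestricted equilibrium: Q* = (215 - 141)/(3.5 + 4) = 9.8667.
At Q = 4 the demand price is 215 - 3.5(4) = 201 and the supply price is 141 + 4(4) = 157.
DWL = (1/2)(gap between curves at 4) x (Q* - 4) = (1/2)(44)(5.8667) = 129.0667.

129.07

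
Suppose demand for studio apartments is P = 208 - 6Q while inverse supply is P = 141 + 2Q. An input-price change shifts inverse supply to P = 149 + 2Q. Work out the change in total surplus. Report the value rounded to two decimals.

-63.00

Initial equilibrium: Q_0 = 8.375, P_0 = 157.75; CS_0 = (1/2)(8.375)(50.25) = 210.4219, PS_0 = (1/2)(8.375)(16.75) = 70.1406.
New equilibrium: 208 - 6Q = 149 + 2Q gives Q_1 = 7.375, P_1 = 163.75; CS_1 = 163.1719, PS_1 = 54.3906.
Change in total surplus = (163.1719 + 54.3906) - (210.4219 + 70.1406) = -63.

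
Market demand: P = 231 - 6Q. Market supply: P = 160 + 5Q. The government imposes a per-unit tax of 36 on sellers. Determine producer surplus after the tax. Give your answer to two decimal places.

Pre-tax equilibrium: 231 - 6Q = 160 + 5Q gives Q* = 6.4545, P* = 192.2727.
A tax on sellers shifts supply up by 36: 231 - 6Q = 160 + 5Q + 36, so Q_t = 3.1818. Buyers pay P_b = 211.9091; sellers receive P_s = P_b - 36 = 175.9091.
PS = (1/2)(Q_t)(P_s - 160) = (1/2)(3.1818)(15.9091) = 25.3099.

25.31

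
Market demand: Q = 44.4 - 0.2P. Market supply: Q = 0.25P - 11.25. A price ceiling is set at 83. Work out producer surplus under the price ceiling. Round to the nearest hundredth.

Rewriting demand in inverse form: P = 222 - 5Q.
Rewriting supply in inverse form: P = 45 + 4Q.
Free-market equilibrium: 222 - 5Q = 45 + 4Q gives Q* = 19.6667, P* = 123.6667.
At P = 83, sellers supply (83 - 45)/4 = 9.5 while buyers want more, so the quantity traded is 9.5 at price 83.
PS is the triangle above supply below 83: (1/2)(9.5)(83 - 45) = 180.5.

180.50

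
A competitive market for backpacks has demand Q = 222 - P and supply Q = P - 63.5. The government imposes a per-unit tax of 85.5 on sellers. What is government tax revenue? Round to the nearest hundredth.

Rewriting demand in inverse form: P = 222 - Q.
Rewriting supply in inverse form: P = 63.5 + Q.
Without the tax, 222 - Q = 63.5 + Q so Q* = 79.25 and P* = 142.75.
A tax on sellers shifts supply up by 85.5: 222 - Q = 63.5 + Q + 85.5, so Q_t = 36.5. Buyers pay P_b = 185.5; sellers receive P_s = P_b - 85.5 = 100.
Revenue is the tax times quantity traded: 85.5 x 36.5 = 3120.75.

3120.75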